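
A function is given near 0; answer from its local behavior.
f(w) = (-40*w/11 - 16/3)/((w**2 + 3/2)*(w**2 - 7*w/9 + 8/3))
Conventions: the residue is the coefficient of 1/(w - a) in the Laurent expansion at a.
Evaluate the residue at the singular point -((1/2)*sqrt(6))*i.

The factor w**2 + 3/2 splits as (w - a)(w - a') with a = -((1/2)*sqrt(6))*i, a' = ((1/2)*sqrt(6))*i. At the order-1 pole a set g(w) = (w - a)*f(w) = [(-40*w/11 - 16/3)/(w**2 - 7*w/9 + 8/3)] / (w - a').
Simple pole: residue = g(a) at a = -((1/2)*sqrt(6))*i, which is (-712/385) - ((8/55)*sqrt(6))*i.

The residue is (-712/385) - ((8/55)*sqrt(6))*i.


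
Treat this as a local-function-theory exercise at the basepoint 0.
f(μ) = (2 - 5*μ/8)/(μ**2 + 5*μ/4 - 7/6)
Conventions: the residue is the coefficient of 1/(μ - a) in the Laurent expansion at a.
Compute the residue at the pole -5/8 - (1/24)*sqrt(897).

The residue is -5/16 - (153/4784)*sqrt(897).

The factor μ**2 + 5*μ/4 - 7/6 splits as (μ - a)(μ - a') with a = -5/8 - (1/24)*sqrt(897), a' = -5/8 + (1/24)*sqrt(897). At the order-1 pole a set g(μ) = (μ - a)*f(μ) = [2 - 5*μ/8] / (μ - a').
Simple pole: residue = g(a) at a = -5/8 - (1/24)*sqrt(897), which is -5/16 - (153/4784)*sqrt(897).


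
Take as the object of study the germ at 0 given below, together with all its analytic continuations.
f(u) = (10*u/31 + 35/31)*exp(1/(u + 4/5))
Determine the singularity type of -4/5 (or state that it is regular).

The exponent 1/(u - (-4/5)) has a pole at -4/5, so exp(1/(u - (-4/5))) takes every nonzero value near it: an essential singularity (not a pole of any order).

The point is an essential singularity.


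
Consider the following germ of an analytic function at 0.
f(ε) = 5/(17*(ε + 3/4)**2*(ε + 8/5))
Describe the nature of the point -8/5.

The point is a pole of order 1.

The denominator factor ε + 8/5 vanishes at -8/5 and appears to the power 1; the numerator there equals 5/17, nonzero, and no other factor vanishes.
Hence a pole whose order is the multiplicity, 1.


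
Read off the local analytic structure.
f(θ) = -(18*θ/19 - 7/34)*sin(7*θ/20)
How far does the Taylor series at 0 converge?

The factor -sin(7*θ/20) is entire and contributes no finite singular point.
The polynomial part has no poles.
No finite singular points: the Taylor series at 0 converges everywhere.

The radius of convergence is infinite.


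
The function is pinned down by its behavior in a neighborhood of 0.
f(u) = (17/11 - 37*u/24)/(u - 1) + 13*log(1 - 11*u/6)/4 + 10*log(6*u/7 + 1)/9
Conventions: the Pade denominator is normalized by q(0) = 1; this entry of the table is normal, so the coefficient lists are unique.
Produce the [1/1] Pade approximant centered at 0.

Taylor coefficients needed (expand at 0): a_0 = -17/11, a_1 = -1543/308, a_2 = -911795/155232.
Write the denominator as Q(u) = 1 + q1*u. Requiring Q*f - P = O(u^3) with deg P <= 1 kills the coefficients of u^2..u^2 in Q*f:
  u^2: a_2 + q1*a_1 = 0, i.e. -911795/155232 + (-1543/308)*q1 = 0.
Solving this linear system: q1 = -911795/777672.
The numerator is Q*f truncated at degree 1: P0 = a_0 = -17/11; P1 = a_1 + q1*a_0 = -2486797/777672.

The Pade approximant has numerator coefficients [-17/11, -2486797/777672]; denominator coefficients [1, -911795/777672].


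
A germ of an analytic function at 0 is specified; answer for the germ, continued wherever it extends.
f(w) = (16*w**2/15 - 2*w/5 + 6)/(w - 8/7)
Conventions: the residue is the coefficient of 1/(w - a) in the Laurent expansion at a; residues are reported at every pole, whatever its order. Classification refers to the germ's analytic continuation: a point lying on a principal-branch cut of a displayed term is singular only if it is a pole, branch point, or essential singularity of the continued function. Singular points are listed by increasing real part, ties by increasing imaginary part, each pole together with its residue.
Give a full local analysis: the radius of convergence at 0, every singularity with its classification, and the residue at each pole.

Radius of convergence at 0: 8/7.
At 8/7: a pole of order 1; residue 5098/735.

Denominator factor (w - 8/7): pole of order 1 at 8/7, modulus 8/7.
The radius of convergence is the smallest modulus among the singular points: 8/7.
At the order-1 pole 8/7 set g(w) = (w - (8/7))*f(w) = 16*w**2/15 - 2*w/5 + 6.
Simple pole: residue = g(a) at a = 8/7, which is 5098/735.


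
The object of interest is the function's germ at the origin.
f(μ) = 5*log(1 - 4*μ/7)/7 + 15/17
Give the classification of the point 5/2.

There is no denominator, hence no pole anywhere.
Branch term log(1 - μ/(7/4)): argument at 5/2 is -3/7, nonzero, so 5/2 is not its branch point (a point on a principal cut is still regular for the continued germ).
So the germ continues analytically to 5/2.

The point is a regular point.


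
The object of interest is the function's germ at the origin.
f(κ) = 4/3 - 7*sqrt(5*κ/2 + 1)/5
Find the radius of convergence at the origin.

Branch term (-7/5)*sqrt(1 - κ/(-2/5)): its argument vanishes at κ = -2/5, a square-root branch point, modulus 2/5.
The radius of convergence is the smallest modulus among the singular points: 2/5.

The radius of convergence is 2/5.


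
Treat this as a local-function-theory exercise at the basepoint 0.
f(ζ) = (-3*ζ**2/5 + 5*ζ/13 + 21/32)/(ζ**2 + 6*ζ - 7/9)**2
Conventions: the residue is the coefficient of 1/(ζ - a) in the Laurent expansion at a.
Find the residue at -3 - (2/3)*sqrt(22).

The residue is -(1737/32215040)*sqrt(22).

The factor ζ**2 + 6*ζ - 7/9 splits as (ζ - a)(ζ - a') with a = -3 - (2/3)*sqrt(22), a' = -3 + (2/3)*sqrt(22). At the order-2 pole a set g(ζ) = (ζ - a)^2*f(ζ) = [-3*ζ**2/5 + 5*ζ/13 + 21/32] / (ζ - a')^2.
Order-2 pole: residue = g'(a); g'(-3 - (2/3)*sqrt(22)) = -(1737/32215040)*sqrt(22), so the residue is -(1737/32215040)*sqrt(22).


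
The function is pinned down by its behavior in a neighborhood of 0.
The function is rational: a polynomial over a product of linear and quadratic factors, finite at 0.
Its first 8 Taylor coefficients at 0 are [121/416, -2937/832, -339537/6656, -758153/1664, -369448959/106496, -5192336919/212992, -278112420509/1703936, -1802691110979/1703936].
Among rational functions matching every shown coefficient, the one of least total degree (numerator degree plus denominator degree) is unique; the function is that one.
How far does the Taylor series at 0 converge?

The radius of convergence is 2/11.

No rational of total degree below 5 reproduces all 8 coefficients; solving the [1/4] Pade equations on them gives f(n) = (2/13 - 40*n/11)/((n - 4)**2*(n - 2/11)**2), whose expansion matches every shown term.
Denominator factor (n - 4)^2: pole of order 2 at 4, modulus 4.
Denominator factor (n - 2/11)^2: pole of order 2 at 2/11, modulus 2/11.
The radius of convergence is the smallest modulus among the singular points: 2/11.


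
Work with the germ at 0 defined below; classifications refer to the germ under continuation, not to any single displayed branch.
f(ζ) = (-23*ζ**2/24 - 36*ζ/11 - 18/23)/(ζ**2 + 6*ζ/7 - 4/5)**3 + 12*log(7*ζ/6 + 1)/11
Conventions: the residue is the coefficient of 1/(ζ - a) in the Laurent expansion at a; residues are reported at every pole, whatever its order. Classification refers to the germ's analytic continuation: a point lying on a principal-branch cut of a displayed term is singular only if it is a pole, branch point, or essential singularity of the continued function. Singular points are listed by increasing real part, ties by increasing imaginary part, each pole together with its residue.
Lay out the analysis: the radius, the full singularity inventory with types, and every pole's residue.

Radius of convergence at 0: -3/7 + (1/35)*sqrt(1205).
At -3/7 - (1/35)*sqrt(1205): a pole of order 3; residue -(2901586205/679943580096)*sqrt(1205).
At -6/7: a logarithmic branch point.
At -3/7 + (1/35)*sqrt(1205): a pole of order 3; residue (2901586205/679943580096)*sqrt(1205).


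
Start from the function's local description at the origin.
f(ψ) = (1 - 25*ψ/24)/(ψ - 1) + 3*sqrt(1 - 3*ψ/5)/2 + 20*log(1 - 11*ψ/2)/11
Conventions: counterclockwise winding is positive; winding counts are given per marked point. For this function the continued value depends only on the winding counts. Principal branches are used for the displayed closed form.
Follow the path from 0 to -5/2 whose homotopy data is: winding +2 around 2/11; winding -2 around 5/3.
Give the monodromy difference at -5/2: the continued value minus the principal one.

Continued minus principal equals (80/11)*pi*i.

The rational part is single-valued and drops out of the difference; each branch term changes only by its own monodromy.
(3/2)*sqrt(1 - ψ/(5/3)): winding -2 is even, the square root returns to the same sheet, contribution 0.
(20/11)*log(1 - ψ/(2/11)): each positive loop around 2/11 adds 2*pi*i to the log, so winding +2 contributes (20/11)*(2)*2*pi*i = (80/11)*pi*i.
Summing the contributions at ψ = -5/2 gives (80/11)*pi*i.


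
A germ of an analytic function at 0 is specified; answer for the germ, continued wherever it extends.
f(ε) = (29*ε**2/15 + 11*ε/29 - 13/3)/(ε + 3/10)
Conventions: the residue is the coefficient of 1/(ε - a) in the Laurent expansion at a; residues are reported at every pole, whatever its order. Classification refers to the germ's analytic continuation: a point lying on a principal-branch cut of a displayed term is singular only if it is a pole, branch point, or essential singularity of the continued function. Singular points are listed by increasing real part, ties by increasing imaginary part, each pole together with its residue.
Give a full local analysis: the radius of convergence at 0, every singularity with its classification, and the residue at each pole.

Radius of convergence at 0: 3/10.
At -3/10: a pole of order 1; residue -185881/43500.

Denominator factor (ε + 3/10): pole of order 1 at -3/10, modulus 3/10.
The radius of convergence is the smallest modulus among the singular points: 3/10.
At the order-1 pole -3/10 set g(ε) = (ε - (-3/10))*f(ε) = 29*ε**2/15 + 11*ε/29 - 13/3.
Simple pole: residue = g(a) at a = -3/10, which is -185881/43500.


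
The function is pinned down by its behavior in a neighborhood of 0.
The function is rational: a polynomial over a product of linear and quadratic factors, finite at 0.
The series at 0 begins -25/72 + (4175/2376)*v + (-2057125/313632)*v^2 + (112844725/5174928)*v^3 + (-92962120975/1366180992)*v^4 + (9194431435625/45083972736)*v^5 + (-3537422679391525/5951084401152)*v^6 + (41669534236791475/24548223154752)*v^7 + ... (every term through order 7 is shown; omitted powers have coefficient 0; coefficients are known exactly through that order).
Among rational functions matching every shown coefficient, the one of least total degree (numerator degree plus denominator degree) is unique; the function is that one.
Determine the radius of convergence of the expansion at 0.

No rational of total degree below 4 reproduces all 8 coefficients; solving the [0/4] Pade equations on them gives f(v) = -1/(3*(v + 2/5)**2*(v**2 + 4*v/11 + 6)), whose expansion matches every shown term.
Denominator factor (v + 2/5)^2: pole of order 2 at -2/5, modulus 2/5.
Denominator factor (v**2 + 4*v/11 + 6): discriminant -2888/121, complex-conjugate roots (-2/11) + ((19/11)*sqrt(2))*i and (-2/11) - ((19/11)*sqrt(2))*i; poles of order 1, moduli sqrt(6) and sqrt(6).
The radius of convergence is the smallest modulus among the singular points: 2/5.

The radius of convergence is 2/5.


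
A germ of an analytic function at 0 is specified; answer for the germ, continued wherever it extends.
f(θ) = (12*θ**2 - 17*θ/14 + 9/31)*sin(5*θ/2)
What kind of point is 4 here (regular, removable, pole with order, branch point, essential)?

The point is a regular point.

There is no denominator, hence no pole anywhere.
The factor sin(5*θ/2) is entire.
So the germ continues analytically to 4.


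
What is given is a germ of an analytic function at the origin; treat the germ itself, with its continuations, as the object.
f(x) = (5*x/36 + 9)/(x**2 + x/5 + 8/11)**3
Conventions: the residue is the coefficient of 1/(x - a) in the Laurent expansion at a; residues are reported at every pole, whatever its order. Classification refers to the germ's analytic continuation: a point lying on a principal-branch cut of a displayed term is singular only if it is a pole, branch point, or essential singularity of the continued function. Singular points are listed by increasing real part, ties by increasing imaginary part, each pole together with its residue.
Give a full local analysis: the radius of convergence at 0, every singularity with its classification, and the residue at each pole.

Radius of convergence at 0: (2/11)*sqrt(22).
At (-1/10) - ((1/110)*sqrt(8679))*i: a pole of order 3; residue ((244646875/5894028828)*sqrt(8679))*i.
At (-1/10) + ((1/110)*sqrt(8679))*i: a pole of order 3; residue -((244646875/5894028828)*sqrt(8679))*i.

Denominator factor (x**2 + x/5 + 8/11)^3: discriminant -789/275, complex-conjugate roots (-1/10) + ((1/110)*sqrt(8679))*i and (-1/10) - ((1/110)*sqrt(8679))*i; poles of order 3, moduli (2/11)*sqrt(22) and (2/11)*sqrt(22).
The radius of convergence is the smallest modulus among the singular points: (2/11)*sqrt(22).
The factor x**2 + x/5 + 8/11 splits as (x - a)(x - a') with a = (-1/10) - ((1/110)*sqrt(8679))*i, a' = (-1/10) + ((1/110)*sqrt(8679))*i. At the order-3 pole a set g(x) = (x - a)^3*f(x) = [5*x/36 + 9] / (x - a')^3.
Order-3 pole: residue = g''(a)/2; g''((-1/10) - ((1/110)*sqrt(8679))*i) = ((244646875/2947014414)*sqrt(8679))*i, so the residue is ((244646875/5894028828)*sqrt(8679))*i.
The factor x**2 + x/5 + 8/11 splits as (x - a)(x - a') with a = (-1/10) + ((1/110)*sqrt(8679))*i, a' = (-1/10) - ((1/110)*sqrt(8679))*i. At the order-3 pole a set g(x) = (x - a)^3*f(x) = [5*x/36 + 9] / (x - a')^3.
Order-3 pole: residue = g''(a)/2; g''((-1/10) + ((1/110)*sqrt(8679))*i) = -((244646875/2947014414)*sqrt(8679))*i, so the residue is -((244646875/5894028828)*sqrt(8679))*i.
List the singular points by increasing real part (a conjugate pair: the negative imaginary part first).


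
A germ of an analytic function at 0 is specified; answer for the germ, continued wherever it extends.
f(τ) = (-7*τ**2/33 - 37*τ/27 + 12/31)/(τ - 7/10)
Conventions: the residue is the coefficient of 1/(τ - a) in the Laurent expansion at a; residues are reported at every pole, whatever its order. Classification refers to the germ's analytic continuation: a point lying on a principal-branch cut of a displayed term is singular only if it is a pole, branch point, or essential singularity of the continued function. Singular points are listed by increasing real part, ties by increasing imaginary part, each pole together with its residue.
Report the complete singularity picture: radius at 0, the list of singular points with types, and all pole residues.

Radius of convergence at 0: 7/10.
At 7/10: a pole of order 1; residue -622487/920700.

Denominator factor (τ - 7/10): pole of order 1 at 7/10, modulus 7/10.
The radius of convergence is the smallest modulus among the singular points: 7/10.
At the order-1 pole 7/10 set g(τ) = (τ - (7/10))*f(τ) = -7*τ**2/33 - 37*τ/27 + 12/31.
Simple pole: residue = g(a) at a = 7/10, which is -622487/920700.


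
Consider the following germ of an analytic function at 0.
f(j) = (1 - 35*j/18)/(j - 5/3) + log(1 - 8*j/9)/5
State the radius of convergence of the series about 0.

The radius of convergence is 9/8.

Denominator factor (j - 5/3): pole of order 1 at 5/3, modulus 5/3.
Branch term (1/5)*log(1 - j/(9/8)): its argument vanishes at j = 9/8, a logarithmic branch point, modulus 9/8.
The radius of convergence is the smallest modulus among the singular points: 9/8.


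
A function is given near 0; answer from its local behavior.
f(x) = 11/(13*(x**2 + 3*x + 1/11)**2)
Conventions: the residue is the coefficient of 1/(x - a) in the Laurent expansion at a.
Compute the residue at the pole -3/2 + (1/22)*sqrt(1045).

The factor x**2 + 3*x + 1/11 splits as (x - a)(x - a') with a = -3/2 + (1/22)*sqrt(1045), a' = -3/2 - (1/22)*sqrt(1045). At the order-2 pole a set g(x) = (x - a)^2*f(x) = [11/13] / (x - a')^2.
Order-2 pole: residue = g'(a); g'(-3/2 + (1/22)*sqrt(1045)) = -(242/117325)*sqrt(1045), so the residue is -(242/117325)*sqrt(1045).

The residue is -(242/117325)*sqrt(1045).


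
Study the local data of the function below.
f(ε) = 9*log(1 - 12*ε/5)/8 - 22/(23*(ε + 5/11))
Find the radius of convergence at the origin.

The radius of convergence is 5/12.

Denominator factor (ε + 5/11): pole of order 1 at -5/11, modulus 5/11.
Branch term (9/8)*log(1 - ε/(5/12)): its argument vanishes at ε = 5/12, a logarithmic branch point, modulus 5/12.
The radius of convergence is the smallest modulus among the singular points: 5/12.


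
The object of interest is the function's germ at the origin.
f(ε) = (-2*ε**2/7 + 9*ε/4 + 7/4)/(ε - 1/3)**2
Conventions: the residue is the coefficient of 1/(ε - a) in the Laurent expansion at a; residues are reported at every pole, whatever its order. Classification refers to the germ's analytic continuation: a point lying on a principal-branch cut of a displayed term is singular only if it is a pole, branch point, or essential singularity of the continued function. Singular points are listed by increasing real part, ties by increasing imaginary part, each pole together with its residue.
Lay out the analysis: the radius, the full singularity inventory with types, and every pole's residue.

Denominator factor (ε - 1/3)^2: pole of order 2 at 1/3, modulus 1/3.
The radius of convergence is the smallest modulus among the singular points: 1/3.
At the order-2 pole 1/3 set g(ε) = (ε - (1/3))^2*f(ε) = -2*ε**2/7 + 9*ε/4 + 7/4.
Order-2 pole: residue = g'(a); g'(1/3) = 173/84, so the residue is 173/84.

Radius of convergence at 0: 1/3.
At 1/3: a pole of order 2; residue 173/84.


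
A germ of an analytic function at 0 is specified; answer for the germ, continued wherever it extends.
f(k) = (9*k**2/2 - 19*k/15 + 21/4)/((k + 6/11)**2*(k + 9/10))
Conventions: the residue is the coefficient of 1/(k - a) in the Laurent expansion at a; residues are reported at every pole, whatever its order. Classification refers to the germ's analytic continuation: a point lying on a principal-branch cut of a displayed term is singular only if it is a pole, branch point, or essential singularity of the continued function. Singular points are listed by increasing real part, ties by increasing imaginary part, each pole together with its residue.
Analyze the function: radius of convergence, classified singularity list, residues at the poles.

Denominator factor (k + 6/11)^2: pole of order 2 at -6/11, modulus 6/11.
Denominator factor (k + 9/10): pole of order 1 at -9/10, modulus 9/10.
The radius of convergence is the smallest modulus among the singular points: 6/11.
At the order-1 pole -9/10 set g(k) = (k - (-9/10))*f(k) = (9*k**2/2 - 19*k/15 + 21/4)/(k + 6/11)**2.
Simple pole: residue = g(a) at a = -9/10, which is 26983/338.
At the order-2 pole -6/11 set g(k) = (k - (-6/11))^2*f(k) = (9*k**2/2 - 19*k/15 + 21/4)/(k + 9/10).
Order-2 pole: residue = g'(a); g'(-6/11) = -12731/169, so the residue is -12731/169.
List the singular points by increasing real part (a conjugate pair: the negative imaginary part first).

Radius of convergence at 0: 6/11.
At -9/10: a pole of order 1; residue 26983/338.
At -6/11: a pole of order 2; residue -12731/169.


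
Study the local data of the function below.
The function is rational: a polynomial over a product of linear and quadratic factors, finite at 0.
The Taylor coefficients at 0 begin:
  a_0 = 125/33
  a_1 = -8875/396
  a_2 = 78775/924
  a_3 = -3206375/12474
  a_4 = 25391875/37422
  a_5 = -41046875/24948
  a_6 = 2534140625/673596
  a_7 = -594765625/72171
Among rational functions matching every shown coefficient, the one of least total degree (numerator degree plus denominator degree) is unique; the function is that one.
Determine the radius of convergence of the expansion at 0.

The radius of convergence is 3/5.

No rational of total degree below 5 reproduces all 8 coefficients; solving the [2/3] Pade equations on them gives f(φ) = (36*φ**2/35 - 3*φ/4 + 9/11)/(φ + 3/5)**3, whose expansion matches every shown term.
Denominator factor (φ + 3/5)^3: pole of order 3 at -3/5, modulus 3/5.
The radius of convergence is the smallest modulus among the singular points: 3/5.


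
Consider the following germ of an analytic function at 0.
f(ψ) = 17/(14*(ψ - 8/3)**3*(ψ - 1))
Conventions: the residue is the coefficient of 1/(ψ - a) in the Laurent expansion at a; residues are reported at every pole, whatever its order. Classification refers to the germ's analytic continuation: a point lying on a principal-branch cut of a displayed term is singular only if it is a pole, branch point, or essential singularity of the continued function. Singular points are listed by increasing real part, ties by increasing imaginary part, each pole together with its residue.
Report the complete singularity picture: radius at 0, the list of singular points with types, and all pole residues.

Radius of convergence at 0: 1.
At 1: a pole of order 1; residue -459/1750.
At 8/3: a pole of order 3; residue 459/1750.

Denominator factor (ψ - 1): pole of order 1 at 1, modulus 1.
Denominator factor (ψ - 8/3)^3: pole of order 3 at 8/3, modulus 8/3.
The radius of convergence is the smallest modulus among the singular points: 1.
At the order-1 pole 1 set g(ψ) = (ψ - (1))*f(ψ) = 17/(14*(ψ - 8/3)**3).
Simple pole: residue = g(a) at a = 1, which is -459/1750.
At the order-3 pole 8/3 set g(ψ) = (ψ - (8/3))^3*f(ψ) = 17/(14*(ψ - 1)).
Order-3 pole: residue = g''(a)/2; g''(8/3) = 459/875, so the residue is 459/1750.
List the singular points by increasing real part (a conjugate pair: the negative imaginary part first).


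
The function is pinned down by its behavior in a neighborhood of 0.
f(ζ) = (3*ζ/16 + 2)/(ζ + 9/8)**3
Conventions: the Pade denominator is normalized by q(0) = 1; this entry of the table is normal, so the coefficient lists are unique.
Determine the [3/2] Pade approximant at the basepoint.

The Pade approximant has numerator coefficients [1024/729, -384287648/608045049, 1537150592/5472405441, -12297204736/147754946907]; denominator coefficients [1, 1770740/834081, 8794048/7506729].

Taylor coefficients needed (expand at 0): a_0 = 1024/729, a_1 = -7904/2187, a_2 = 124160/19683, a_3 = -4911104/531441, a_4 = 19496960/1594323, a_5 = -217186304/14348907.
Write the denominator as Q(ζ) = 1 + q1*ζ + q2*ζ^2. Requiring Q*f - P = O(ζ^6) with deg P <= 3 kills the coefficients of ζ^4..ζ^5 in Q*f:
  ζ^4: a_4 + q1*a_3 + q2*a_2 = 0, i.e. 19496960/1594323 + (-4911104/531441)*q1 + (124160/19683)*q2 = 0.
  ζ^5: a_5 + q1*a_4 + q2*a_3 = 0, i.e. -217186304/14348907 + (19496960/1594323)*q1 + (-4911104/531441)*q2 = 0.
Solving this linear system: q1 = 1770740/834081, q2 = 8794048/7506729.
The numerator is Q*f truncated at degree 3: P0 = a_0 = 1024/729; P1 = a_1 + q1*a_0 = -384287648/608045049; P2 = a_2 + q1*a_1 + q2*a_0 = 1537150592/5472405441; P3 = a_3 + q1*a_2 + q2*a_1 = -12297204736/147754946907.


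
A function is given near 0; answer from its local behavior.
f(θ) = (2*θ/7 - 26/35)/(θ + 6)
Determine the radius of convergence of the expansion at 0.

Denominator factor (θ + 6): pole of order 1 at -6, modulus 6.
The radius of convergence is the smallest modulus among the singular points: 6.

The radius of convergence is 6.


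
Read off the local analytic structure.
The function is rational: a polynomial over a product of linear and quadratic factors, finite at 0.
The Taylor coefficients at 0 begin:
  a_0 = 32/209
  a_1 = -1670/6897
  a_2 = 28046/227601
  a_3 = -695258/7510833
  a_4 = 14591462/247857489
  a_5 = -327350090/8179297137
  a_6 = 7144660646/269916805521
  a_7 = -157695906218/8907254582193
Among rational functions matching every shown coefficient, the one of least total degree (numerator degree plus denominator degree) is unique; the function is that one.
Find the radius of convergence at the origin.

No rational of total degree below 3 reproduces all 8 coefficients; solving the [1/2] Pade equations on them gives f(w) = (w - 16/19)/((w - 11/3)*(w + 3/2)), whose expansion matches every shown term.
Denominator factor (w + 3/2): pole of order 1 at -3/2, modulus 3/2.
Denominator factor (w - 11/3): pole of order 1 at 11/3, modulus 11/3.
The radius of convergence is the smallest modulus among the singular points: 3/2.

The radius of convergence is 3/2.


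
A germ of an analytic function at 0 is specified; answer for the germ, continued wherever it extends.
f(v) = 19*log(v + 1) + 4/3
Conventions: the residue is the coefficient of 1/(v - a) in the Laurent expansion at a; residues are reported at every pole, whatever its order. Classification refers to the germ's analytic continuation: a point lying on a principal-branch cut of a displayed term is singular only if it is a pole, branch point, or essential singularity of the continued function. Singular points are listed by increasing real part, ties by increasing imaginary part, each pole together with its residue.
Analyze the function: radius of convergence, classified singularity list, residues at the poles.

Radius of convergence at 0: 1.
At -1: a logarithmic branch point.

Branch term (19)*log(1 - v/(-1)): its argument vanishes at v = -1, a logarithmic branch point, modulus 1.
The radius of convergence is the smallest modulus among the singular points: 1.


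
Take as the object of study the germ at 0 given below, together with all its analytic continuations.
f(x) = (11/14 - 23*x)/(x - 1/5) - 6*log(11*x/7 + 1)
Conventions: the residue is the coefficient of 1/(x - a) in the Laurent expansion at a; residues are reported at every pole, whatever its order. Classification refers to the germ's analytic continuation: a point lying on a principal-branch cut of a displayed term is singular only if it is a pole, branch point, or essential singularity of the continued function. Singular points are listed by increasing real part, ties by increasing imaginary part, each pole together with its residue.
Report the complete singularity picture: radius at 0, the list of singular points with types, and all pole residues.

Denominator factor (x - 1/5): pole of order 1 at 1/5, modulus 1/5.
Branch term (-6)*log(1 - x/(-7/11)): its argument vanishes at x = -7/11, a logarithmic branch point, modulus 7/11.
The radius of convergence is the smallest modulus among the singular points: 1/5.
The branch term is analytic at 1/5 and contributes nothing to the residue; only the rational part matters.
At the order-1 pole 1/5 set g(x) = (x - (1/5))*(rational part) = 11/14 - 23*x.
Simple pole: residue = g(a) at a = 1/5, which is -267/70.
List the singular points by increasing real part (a conjugate pair: the negative imaginary part first).

Radius of convergence at 0: 1/5.
At -7/11: a logarithmic branch point.
At 1/5: a pole of order 1; residue -267/70.


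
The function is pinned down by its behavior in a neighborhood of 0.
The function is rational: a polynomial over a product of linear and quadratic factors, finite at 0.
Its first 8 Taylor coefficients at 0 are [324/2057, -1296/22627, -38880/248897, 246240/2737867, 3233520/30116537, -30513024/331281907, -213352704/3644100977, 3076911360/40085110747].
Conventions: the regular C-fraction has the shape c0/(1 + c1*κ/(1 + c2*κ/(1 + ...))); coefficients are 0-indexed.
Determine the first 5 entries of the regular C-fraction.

The regular C-fraction coefficients are [324/2057, 4/11, -34/11, 545/187, 297/3706].

Taylor coefficients (read off): a_0 = 324/2057, a_1 = -1296/22627, a_2 = -38880/248897, a_3 = 246240/2737867, a_4 = 3233520/30116537.
c0 = a_0 = 324/2057. Peel one level at a time: if S = 1 + c*κ/S' with S'(0) = 1, then c is the κ-coefficient of S and S' = c*κ/(S - 1).
S_1 = c0/f = 1 + (4/11)*κ + (136/121)*κ^2 + ...; c1 = 4/11.
S_2 = c1*κ/(S_1 - 1) = 1 + (-34/11)*κ + (1090/121)*κ^2 + ...; c2 = -34/11.
S_3 = c2*κ/(S_2 - 1) = 1 + (545/187)*κ + (-135/578)*κ^2 + ...; c3 = 545/187.
S_4 = c3*κ/(S_3 - 1) = 1 + (297/3706)*κ + ...; c4 = 297/3706.


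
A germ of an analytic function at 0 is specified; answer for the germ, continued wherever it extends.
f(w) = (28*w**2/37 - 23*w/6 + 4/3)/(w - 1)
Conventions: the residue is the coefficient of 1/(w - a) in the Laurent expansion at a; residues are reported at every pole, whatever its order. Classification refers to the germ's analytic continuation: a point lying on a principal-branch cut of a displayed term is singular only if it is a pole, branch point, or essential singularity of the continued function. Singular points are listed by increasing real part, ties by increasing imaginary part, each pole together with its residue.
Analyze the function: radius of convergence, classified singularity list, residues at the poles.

Radius of convergence at 0: 1.
At 1: a pole of order 1; residue -129/74.

Denominator factor (w - 1): pole of order 1 at 1, modulus 1.
The radius of convergence is the smallest modulus among the singular points: 1.
At the order-1 pole 1 set g(w) = (w - (1))*f(w) = 28*w**2/37 - 23*w/6 + 4/3.
Simple pole: residue = g(a) at a = 1, which is -129/74.


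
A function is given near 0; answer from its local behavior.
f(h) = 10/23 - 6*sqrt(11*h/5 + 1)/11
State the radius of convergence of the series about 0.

The radius of convergence is 5/11.

Branch term (-6/11)*sqrt(1 - h/(-5/11)): its argument vanishes at h = -5/11, a square-root branch point, modulus 5/11.
The radius of convergence is the smallest modulus among the singular points: 5/11.


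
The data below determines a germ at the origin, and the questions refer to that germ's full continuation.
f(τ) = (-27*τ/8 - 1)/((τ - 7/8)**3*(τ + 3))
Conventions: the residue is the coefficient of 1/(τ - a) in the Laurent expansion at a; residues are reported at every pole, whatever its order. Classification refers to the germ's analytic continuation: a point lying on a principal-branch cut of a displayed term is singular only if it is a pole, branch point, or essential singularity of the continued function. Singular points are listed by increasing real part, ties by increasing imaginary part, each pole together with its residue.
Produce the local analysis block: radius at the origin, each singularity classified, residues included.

Denominator factor (τ + 3): pole of order 1 at -3, modulus 3.
Denominator factor (τ - 7/8)^3: pole of order 3 at 7/8, modulus 7/8.
The radius of convergence is the smallest modulus among the singular points: 7/8.
At the order-1 pole -3 set g(τ) = (τ - (-3))*f(τ) = (-27*τ/8 - 1)/(τ - 7/8)**3.
Simple pole: residue = g(a) at a = -3, which is -4672/29791.
At the order-3 pole 7/8 set g(τ) = (τ - (7/8))^3*f(τ) = (-27*τ/8 - 1)/(τ + 3).
Order-3 pole: residue = g''(a)/2; g''(7/8) = 9344/29791, so the residue is 4672/29791.
List the singular points by increasing real part (a conjugate pair: the negative imaginary part first).

Radius of convergence at 0: 7/8.
At -3: a pole of order 1; residue -4672/29791.
At 7/8: a pole of order 3; residue 4672/29791.


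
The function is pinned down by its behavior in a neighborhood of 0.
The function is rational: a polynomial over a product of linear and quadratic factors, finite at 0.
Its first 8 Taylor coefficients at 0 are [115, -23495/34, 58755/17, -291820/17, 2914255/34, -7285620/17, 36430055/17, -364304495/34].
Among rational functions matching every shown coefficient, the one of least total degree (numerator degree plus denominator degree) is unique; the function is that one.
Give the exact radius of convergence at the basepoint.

No rational of total degree below 4 reproduces all 8 coefficients; solving the [1/3] Pade equations on them gives f(δ) = (23 - 7*δ/34)/((δ + 1/5)*(δ**2 + δ + 1)), whose expansion matches every shown term.
Denominator factor (δ**2 + δ + 1): discriminant -3, complex-conjugate roots (-1/2) + ((1/2)*sqrt(3))*i and (-1/2) - ((1/2)*sqrt(3))*i; poles of order 1, moduli 1 and 1.
Denominator factor (δ + 1/5): pole of order 1 at -1/5, modulus 1/5.
The radius of convergence is the smallest modulus among the singular points: 1/5.

The radius of convergence is 1/5.


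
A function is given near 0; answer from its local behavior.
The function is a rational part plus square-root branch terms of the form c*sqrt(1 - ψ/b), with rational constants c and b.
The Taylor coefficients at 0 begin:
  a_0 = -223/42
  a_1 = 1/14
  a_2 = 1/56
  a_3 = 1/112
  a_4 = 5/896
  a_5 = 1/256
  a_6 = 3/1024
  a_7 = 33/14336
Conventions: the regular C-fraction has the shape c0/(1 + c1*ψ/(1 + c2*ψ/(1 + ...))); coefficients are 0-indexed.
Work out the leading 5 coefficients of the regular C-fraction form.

The regular C-fraction coefficients are [-223/42, 3/223, -235/892, -223/940, -247/940].

Taylor coefficients (read off): a_0 = -223/42, a_1 = 1/14, a_2 = 1/56, a_3 = 1/112, a_4 = 5/896.
c0 = a_0 = -223/42. Peel one level at a time: if S = 1 + c*ψ/S' with S'(0) = 1, then c is the ψ-coefficient of S and S' = c*ψ/(S - 1).
S_1 = c0/f = 1 + (3/223)*ψ + (705/198916)*ψ^2 + ...; c1 = 3/223.
S_2 = c1*ψ/(S_1 - 1) = 1 + (-235/892)*ψ + (-1/16)*ψ^2 + ...; c2 = -235/892.
S_3 = c2*ψ/(S_2 - 1) = 1 + (-223/940)*ψ + (-55081/883600)*ψ^2 + ...; c3 = -223/940.
S_4 = c3*ψ/(S_3 - 1) = 1 + (-247/940)*ψ + ...; c4 = -247/940.


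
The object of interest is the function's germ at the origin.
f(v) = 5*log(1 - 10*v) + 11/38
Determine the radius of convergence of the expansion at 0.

Branch term (5)*log(1 - v/(1/10)): its argument vanishes at v = 1/10, a logarithmic branch point, modulus 1/10.
The radius of convergence is the smallest modulus among the singular points: 1/10.

The radius of convergence is 1/10.


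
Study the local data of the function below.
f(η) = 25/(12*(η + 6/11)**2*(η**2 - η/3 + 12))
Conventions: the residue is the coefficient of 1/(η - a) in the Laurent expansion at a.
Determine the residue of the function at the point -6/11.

At the order-2 pole -6/11 set g(η) = (η - (-6/11))^2*f(η) = 25/(12*(η**2 - η/3 + 12)).
Order-2 pole: residue = g'(a); g'(-6/11) = 62557/3283344, so the residue is 62557/3283344.

The residue is 62557/3283344.


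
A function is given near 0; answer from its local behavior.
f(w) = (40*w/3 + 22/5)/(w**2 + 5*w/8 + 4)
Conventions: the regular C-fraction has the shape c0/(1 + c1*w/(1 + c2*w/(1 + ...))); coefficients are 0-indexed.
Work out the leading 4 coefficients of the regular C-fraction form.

The regular C-fraction coefficients are [11/10, -3035/1056, 312212/100155, -264/3035].

Taylor coefficients (expand at 0): a_0 = 11/10, a_1 = 607/192, a_2 = -23623/30720, a_3 = -43923/65536.
c0 = a_0 = 11/10. Peel one level at a time: if S = 1 + c*w/S' with S'(0) = 1, then c is the w-coefficient of S and S' = c*w/(S - 1).
S_1 = c0/f = 1 + (-3035/1056)*w + (78053/8712)*w^2 + ...; c1 = -3035/1056.
S_2 = c1*w/(S_1 - 1) = 1 + (312212/100155)*w + (2497696/9211225)*w^2 + ...; c2 = 312212/100155.
S_3 = c2*w/(S_2 - 1) = 1 + (-264/3035)*w + ...; c3 = -264/3035.


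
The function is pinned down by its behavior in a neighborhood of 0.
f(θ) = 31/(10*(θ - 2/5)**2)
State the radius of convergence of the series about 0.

The radius of convergence is 2/5.

Denominator factor (θ - 2/5)^2: pole of order 2 at 2/5, modulus 2/5.
The radius of convergence is the smallest modulus among the singular points: 2/5.


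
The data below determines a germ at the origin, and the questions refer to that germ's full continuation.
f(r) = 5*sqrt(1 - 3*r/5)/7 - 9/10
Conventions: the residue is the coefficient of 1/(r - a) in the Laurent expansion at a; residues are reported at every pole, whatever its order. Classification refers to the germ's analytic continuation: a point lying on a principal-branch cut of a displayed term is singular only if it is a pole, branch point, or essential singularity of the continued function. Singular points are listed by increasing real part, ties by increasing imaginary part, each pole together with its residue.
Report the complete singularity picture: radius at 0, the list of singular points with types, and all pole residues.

Radius of convergence at 0: 5/3.
At 5/3: an algebraic (square-root) branch point.

Branch term (5/7)*sqrt(1 - r/(5/3)): its argument vanishes at r = 5/3, a square-root branch point, modulus 5/3.
The radius of convergence is the smallest modulus among the singular points: 5/3.


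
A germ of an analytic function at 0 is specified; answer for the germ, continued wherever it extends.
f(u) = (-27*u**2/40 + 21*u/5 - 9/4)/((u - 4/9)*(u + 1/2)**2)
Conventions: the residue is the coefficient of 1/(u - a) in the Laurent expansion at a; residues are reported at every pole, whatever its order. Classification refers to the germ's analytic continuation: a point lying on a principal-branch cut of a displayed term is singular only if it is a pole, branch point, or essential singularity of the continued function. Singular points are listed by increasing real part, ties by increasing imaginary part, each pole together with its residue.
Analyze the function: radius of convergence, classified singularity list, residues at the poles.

Radius of convergence at 0: 4/9.
At -1/2: a pole of order 2; residue -1107/11560.
At 4/9: a pole of order 1; residue -837/1445.

Denominator factor (u - 4/9): pole of order 1 at 4/9, modulus 4/9.
Denominator factor (u + 1/2)^2: pole of order 2 at -1/2, modulus 1/2.
The radius of convergence is the smallest modulus among the singular points: 4/9.
At the order-2 pole -1/2 set g(u) = (u - (-1/2))^2*f(u) = (-27*u**2/40 + 21*u/5 - 9/4)/(u - 4/9).
Order-2 pole: residue = g'(a); g'(-1/2) = -1107/11560, so the residue is -1107/11560.
At the order-1 pole 4/9 set g(u) = (u - (4/9))*f(u) = (-27*u**2/40 + 21*u/5 - 9/4)/(u + 1/2)**2.
Simple pole: residue = g(a) at a = 4/9, which is -837/1445.
List the singular points by increasing real part (a conjugate pair: the negative imaginary part first).


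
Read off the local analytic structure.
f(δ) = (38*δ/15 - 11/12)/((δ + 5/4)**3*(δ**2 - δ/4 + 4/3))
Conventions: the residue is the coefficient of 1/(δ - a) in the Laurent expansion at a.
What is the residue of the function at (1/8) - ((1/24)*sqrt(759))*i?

The residue is (-2052/29645) + ((1060/136367)*sqrt(759))*i.

The factor δ**2 - δ/4 + 4/3 splits as (δ - a)(δ - a') with a = (1/8) - ((1/24)*sqrt(759))*i, a' = (1/8) + ((1/24)*sqrt(759))*i. At the order-1 pole a set g(δ) = (δ - a)*f(δ) = [(38*δ/15 - 11/12)/(δ + 5/4)**3] / (δ - a').
Simple pole: residue = g(a) at a = (1/8) - ((1/24)*sqrt(759))*i, which is (-2052/29645) + ((1060/136367)*sqrt(759))*i.


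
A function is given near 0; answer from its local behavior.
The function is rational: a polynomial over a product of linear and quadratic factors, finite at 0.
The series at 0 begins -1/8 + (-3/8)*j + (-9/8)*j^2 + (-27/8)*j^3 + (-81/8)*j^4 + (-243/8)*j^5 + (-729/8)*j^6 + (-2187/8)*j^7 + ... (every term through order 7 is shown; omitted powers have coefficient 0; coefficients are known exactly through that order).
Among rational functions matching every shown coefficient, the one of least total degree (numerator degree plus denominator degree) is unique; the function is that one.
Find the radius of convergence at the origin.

No rational of total degree below 1 reproduces all 8 coefficients; solving the [0/1] Pade equations on them gives f(j) = 1/(24*(j - 1/3)), whose expansion matches every shown term.
Denominator factor (j - 1/3): pole of order 1 at 1/3, modulus 1/3.
The radius of convergence is the smallest modulus among the singular points: 1/3.

The radius of convergence is 1/3.


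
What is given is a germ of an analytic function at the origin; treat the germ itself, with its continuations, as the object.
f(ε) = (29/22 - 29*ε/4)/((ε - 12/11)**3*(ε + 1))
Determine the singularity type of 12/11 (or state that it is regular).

The denominator factor ε - 12/11 vanishes at 12/11 and appears to the power 3; the numerator there equals -145/22, nonzero, and no other factor vanishes.
Hence a pole whose order is the multiplicity, 3.

The point is a pole of order 3.
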